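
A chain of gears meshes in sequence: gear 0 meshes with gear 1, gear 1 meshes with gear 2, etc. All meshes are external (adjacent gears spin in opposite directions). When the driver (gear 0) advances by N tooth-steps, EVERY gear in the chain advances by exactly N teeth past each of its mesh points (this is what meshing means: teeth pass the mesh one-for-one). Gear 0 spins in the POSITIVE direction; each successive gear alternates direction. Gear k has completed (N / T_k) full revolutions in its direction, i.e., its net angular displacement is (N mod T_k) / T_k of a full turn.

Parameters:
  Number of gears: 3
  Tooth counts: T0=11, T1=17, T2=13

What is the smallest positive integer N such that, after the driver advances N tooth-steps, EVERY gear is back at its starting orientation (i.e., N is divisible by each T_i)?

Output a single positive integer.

Answer: 2431

Derivation:
Gear k returns to start when N is a multiple of T_k.
All gears at start simultaneously when N is a common multiple of [11, 17, 13]; the smallest such N is lcm(11, 17, 13).
Start: lcm = T0 = 11
Fold in T1=17: gcd(11, 17) = 1; lcm(11, 17) = 11 * 17 / 1 = 187 / 1 = 187
Fold in T2=13: gcd(187, 13) = 1; lcm(187, 13) = 187 * 13 / 1 = 2431 / 1 = 2431
Full cycle length = 2431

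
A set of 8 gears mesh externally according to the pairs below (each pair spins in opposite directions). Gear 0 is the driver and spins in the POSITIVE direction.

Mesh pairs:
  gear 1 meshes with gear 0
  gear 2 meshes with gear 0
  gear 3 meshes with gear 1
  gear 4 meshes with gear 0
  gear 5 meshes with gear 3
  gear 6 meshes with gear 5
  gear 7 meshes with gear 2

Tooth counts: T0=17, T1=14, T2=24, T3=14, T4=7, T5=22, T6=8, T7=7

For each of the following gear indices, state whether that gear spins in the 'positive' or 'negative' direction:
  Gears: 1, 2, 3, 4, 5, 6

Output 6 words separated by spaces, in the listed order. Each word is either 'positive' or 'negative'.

Gear 0 (driver): positive (depth 0)
  gear 1: meshes with gear 0 -> depth 1 -> negative (opposite of gear 0)
  gear 2: meshes with gear 0 -> depth 1 -> negative (opposite of gear 0)
  gear 3: meshes with gear 1 -> depth 2 -> positive (opposite of gear 1)
  gear 4: meshes with gear 0 -> depth 1 -> negative (opposite of gear 0)
  gear 5: meshes with gear 3 -> depth 3 -> negative (opposite of gear 3)
  gear 6: meshes with gear 5 -> depth 4 -> positive (opposite of gear 5)
  gear 7: meshes with gear 2 -> depth 2 -> positive (opposite of gear 2)
Queried indices 1, 2, 3, 4, 5, 6 -> negative, negative, positive, negative, negative, positive

Answer: negative negative positive negative negative positive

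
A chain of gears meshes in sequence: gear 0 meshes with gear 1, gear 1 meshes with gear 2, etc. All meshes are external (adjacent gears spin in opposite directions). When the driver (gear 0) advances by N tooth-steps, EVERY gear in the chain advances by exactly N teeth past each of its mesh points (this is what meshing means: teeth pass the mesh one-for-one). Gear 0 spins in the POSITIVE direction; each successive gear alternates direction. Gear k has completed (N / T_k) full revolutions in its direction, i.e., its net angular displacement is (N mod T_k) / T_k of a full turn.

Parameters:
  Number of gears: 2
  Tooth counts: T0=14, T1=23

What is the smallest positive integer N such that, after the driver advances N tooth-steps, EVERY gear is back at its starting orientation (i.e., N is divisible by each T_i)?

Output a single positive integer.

Gear k returns to start when N is a multiple of T_k.
All gears at start simultaneously when N is a common multiple of [14, 23]; the smallest such N is lcm(14, 23).
Start: lcm = T0 = 14
Fold in T1=23: gcd(14, 23) = 1; lcm(14, 23) = 14 * 23 / 1 = 322 / 1 = 322
Full cycle length = 322

Answer: 322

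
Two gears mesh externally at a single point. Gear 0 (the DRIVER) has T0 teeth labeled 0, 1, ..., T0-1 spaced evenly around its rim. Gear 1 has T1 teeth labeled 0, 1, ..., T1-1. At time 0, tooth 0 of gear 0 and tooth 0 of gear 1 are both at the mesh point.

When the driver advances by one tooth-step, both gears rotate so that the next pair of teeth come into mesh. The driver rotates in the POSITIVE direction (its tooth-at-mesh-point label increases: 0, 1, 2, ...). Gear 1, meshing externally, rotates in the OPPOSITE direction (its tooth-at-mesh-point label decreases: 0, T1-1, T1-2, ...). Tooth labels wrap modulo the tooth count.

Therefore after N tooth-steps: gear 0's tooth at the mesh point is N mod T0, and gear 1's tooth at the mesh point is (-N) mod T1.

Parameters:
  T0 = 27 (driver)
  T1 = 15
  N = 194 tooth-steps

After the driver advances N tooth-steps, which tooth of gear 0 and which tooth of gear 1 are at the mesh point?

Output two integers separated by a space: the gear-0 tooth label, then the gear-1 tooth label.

Gear 0 (driver, T0=27): tooth at mesh = N mod T0
  194 = 7 * 27 + 5, so 194 mod 27 = 5
  gear 0 tooth = 5
Gear 1 (driven, T1=15): tooth at mesh = (-N) mod T1
  194 = 12 * 15 + 14, so 194 mod 15 = 14
  (-194) mod 15 = (-14) mod 15 = 15 - 14 = 1
Mesh after 194 steps: gear-0 tooth 5 meets gear-1 tooth 1

Answer: 5 1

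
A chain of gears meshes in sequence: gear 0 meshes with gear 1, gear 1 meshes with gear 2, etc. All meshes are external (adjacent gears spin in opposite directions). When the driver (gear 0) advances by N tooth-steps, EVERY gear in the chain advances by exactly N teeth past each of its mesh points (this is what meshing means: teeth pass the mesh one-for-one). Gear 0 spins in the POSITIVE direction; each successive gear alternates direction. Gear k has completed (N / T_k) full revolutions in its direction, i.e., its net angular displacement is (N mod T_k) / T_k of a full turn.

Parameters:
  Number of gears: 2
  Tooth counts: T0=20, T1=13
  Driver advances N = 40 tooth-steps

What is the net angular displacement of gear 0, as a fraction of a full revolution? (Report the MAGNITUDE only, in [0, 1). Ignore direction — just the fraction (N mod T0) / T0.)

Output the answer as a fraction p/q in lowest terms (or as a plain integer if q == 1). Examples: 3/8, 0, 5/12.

Chain of 2 gears, tooth counts: [20, 13]
  gear 0: T0=20, direction=positive, advance = 40 mod 20 = 0 teeth = 0/20 turn
  gear 1: T1=13, direction=negative, advance = 40 mod 13 = 1 teeth = 1/13 turn
Gear 0: 40 mod 20 = 0
Fraction = 0 / 20 = 0/1 (gcd(0,20)=20) = 0

Answer: 0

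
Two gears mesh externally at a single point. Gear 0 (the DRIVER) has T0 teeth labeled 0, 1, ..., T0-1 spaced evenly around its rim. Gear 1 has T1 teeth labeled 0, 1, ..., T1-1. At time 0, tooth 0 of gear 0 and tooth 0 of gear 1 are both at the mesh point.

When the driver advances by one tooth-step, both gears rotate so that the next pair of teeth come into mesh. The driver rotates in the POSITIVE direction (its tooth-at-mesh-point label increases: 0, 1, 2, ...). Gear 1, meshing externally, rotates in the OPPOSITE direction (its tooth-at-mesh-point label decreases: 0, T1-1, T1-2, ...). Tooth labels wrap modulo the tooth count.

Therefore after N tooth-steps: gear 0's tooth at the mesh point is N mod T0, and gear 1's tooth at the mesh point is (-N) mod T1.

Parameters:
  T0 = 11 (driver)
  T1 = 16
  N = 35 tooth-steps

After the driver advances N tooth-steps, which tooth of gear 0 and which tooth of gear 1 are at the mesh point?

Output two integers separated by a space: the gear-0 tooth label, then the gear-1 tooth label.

Gear 0 (driver, T0=11): tooth at mesh = N mod T0
  35 = 3 * 11 + 2, so 35 mod 11 = 2
  gear 0 tooth = 2
Gear 1 (driven, T1=16): tooth at mesh = (-N) mod T1
  35 = 2 * 16 + 3, so 35 mod 16 = 3
  (-35) mod 16 = (-3) mod 16 = 16 - 3 = 13
Mesh after 35 steps: gear-0 tooth 2 meets gear-1 tooth 13

Answer: 2 13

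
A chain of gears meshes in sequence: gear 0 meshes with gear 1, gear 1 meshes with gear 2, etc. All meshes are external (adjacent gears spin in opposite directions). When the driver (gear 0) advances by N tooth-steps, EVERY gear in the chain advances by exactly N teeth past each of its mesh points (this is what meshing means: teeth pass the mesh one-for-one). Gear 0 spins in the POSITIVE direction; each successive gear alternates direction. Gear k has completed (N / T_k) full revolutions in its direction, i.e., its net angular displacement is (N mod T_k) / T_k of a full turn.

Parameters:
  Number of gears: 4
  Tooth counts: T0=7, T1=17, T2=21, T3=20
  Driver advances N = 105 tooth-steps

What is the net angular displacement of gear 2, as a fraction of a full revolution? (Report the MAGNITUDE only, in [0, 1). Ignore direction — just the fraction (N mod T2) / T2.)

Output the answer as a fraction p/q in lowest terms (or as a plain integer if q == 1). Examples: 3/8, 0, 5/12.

Answer: 0

Derivation:
Chain of 4 gears, tooth counts: [7, 17, 21, 20]
  gear 0: T0=7, direction=positive, advance = 105 mod 7 = 0 teeth = 0/7 turn
  gear 1: T1=17, direction=negative, advance = 105 mod 17 = 3 teeth = 3/17 turn
  gear 2: T2=21, direction=positive, advance = 105 mod 21 = 0 teeth = 0/21 turn
  gear 3: T3=20, direction=negative, advance = 105 mod 20 = 5 teeth = 5/20 turn
Gear 2: 105 mod 21 = 0
Fraction = 0 / 21 = 0/1 (gcd(0,21)=21) = 0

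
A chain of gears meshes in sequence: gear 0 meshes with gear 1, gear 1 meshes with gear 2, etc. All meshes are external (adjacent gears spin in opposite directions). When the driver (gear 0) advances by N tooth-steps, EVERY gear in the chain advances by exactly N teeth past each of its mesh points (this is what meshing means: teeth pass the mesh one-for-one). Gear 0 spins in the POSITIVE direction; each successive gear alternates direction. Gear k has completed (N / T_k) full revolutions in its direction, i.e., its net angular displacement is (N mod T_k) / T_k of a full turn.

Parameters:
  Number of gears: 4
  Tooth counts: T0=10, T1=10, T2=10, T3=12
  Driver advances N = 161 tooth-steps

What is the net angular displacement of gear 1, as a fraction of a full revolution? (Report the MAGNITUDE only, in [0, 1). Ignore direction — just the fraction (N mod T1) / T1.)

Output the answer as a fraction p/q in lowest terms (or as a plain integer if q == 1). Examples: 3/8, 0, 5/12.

Chain of 4 gears, tooth counts: [10, 10, 10, 12]
  gear 0: T0=10, direction=positive, advance = 161 mod 10 = 1 teeth = 1/10 turn
  gear 1: T1=10, direction=negative, advance = 161 mod 10 = 1 teeth = 1/10 turn
  gear 2: T2=10, direction=positive, advance = 161 mod 10 = 1 teeth = 1/10 turn
  gear 3: T3=12, direction=negative, advance = 161 mod 12 = 5 teeth = 5/12 turn
Gear 1: 161 mod 10 = 1
Fraction = 1 / 10 = 1/10 (gcd(1,10)=1) = 1/10

Answer: 1/10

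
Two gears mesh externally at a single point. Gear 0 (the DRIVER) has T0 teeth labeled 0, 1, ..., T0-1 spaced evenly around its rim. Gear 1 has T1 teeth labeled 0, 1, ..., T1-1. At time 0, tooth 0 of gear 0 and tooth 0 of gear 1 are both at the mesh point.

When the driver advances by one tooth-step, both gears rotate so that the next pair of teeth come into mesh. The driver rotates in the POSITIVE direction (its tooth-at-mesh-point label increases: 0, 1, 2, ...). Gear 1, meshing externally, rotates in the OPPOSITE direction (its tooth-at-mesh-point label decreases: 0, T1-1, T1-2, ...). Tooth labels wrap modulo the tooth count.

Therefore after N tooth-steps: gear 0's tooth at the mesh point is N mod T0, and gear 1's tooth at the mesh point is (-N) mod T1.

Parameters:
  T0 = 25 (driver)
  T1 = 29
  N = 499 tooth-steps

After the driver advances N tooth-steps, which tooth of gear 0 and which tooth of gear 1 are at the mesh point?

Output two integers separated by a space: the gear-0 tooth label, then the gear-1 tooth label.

Gear 0 (driver, T0=25): tooth at mesh = N mod T0
  499 = 19 * 25 + 24, so 499 mod 25 = 24
  gear 0 tooth = 24
Gear 1 (driven, T1=29): tooth at mesh = (-N) mod T1
  499 = 17 * 29 + 6, so 499 mod 29 = 6
  (-499) mod 29 = (-6) mod 29 = 29 - 6 = 23
Mesh after 499 steps: gear-0 tooth 24 meets gear-1 tooth 23

Answer: 24 23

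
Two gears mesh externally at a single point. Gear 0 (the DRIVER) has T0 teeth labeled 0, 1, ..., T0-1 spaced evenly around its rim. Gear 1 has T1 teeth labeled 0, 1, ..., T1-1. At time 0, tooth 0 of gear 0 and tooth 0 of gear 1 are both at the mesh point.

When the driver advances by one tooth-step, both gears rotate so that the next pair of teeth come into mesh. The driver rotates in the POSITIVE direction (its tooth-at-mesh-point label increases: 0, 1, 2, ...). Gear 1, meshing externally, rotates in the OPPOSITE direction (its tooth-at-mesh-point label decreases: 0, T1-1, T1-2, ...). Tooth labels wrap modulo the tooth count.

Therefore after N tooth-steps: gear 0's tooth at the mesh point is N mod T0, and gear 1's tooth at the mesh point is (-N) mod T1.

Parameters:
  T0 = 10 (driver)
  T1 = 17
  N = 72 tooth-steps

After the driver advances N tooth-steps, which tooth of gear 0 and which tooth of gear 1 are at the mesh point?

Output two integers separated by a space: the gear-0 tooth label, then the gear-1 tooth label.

Answer: 2 13

Derivation:
Gear 0 (driver, T0=10): tooth at mesh = N mod T0
  72 = 7 * 10 + 2, so 72 mod 10 = 2
  gear 0 tooth = 2
Gear 1 (driven, T1=17): tooth at mesh = (-N) mod T1
  72 = 4 * 17 + 4, so 72 mod 17 = 4
  (-72) mod 17 = (-4) mod 17 = 17 - 4 = 13
Mesh after 72 steps: gear-0 tooth 2 meets gear-1 tooth 13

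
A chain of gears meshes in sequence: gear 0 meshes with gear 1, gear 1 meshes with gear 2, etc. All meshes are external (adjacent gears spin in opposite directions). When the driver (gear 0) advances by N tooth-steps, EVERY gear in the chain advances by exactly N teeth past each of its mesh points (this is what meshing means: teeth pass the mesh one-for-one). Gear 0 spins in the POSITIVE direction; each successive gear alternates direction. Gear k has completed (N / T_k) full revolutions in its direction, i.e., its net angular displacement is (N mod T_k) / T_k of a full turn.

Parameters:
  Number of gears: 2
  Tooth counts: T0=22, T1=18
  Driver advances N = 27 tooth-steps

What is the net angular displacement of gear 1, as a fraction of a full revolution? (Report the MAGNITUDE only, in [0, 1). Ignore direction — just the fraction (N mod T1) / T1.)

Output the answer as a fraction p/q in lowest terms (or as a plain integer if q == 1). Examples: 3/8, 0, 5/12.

Answer: 1/2

Derivation:
Chain of 2 gears, tooth counts: [22, 18]
  gear 0: T0=22, direction=positive, advance = 27 mod 22 = 5 teeth = 5/22 turn
  gear 1: T1=18, direction=negative, advance = 27 mod 18 = 9 teeth = 9/18 turn
Gear 1: 27 mod 18 = 9
Fraction = 9 / 18 = 1/2 (gcd(9,18)=9) = 1/2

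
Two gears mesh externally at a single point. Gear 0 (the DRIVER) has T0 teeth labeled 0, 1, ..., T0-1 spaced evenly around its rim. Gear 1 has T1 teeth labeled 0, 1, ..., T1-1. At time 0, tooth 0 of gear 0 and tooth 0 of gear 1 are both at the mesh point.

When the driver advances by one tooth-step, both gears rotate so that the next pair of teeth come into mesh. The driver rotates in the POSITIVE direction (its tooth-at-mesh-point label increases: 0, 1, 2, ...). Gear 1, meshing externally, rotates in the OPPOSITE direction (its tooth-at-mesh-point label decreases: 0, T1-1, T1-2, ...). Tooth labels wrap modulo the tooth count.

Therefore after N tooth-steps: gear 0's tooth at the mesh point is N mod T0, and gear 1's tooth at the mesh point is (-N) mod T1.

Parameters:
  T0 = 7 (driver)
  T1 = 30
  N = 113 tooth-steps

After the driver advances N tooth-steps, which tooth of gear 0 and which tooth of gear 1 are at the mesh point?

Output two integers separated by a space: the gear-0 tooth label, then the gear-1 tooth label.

Answer: 1 7

Derivation:
Gear 0 (driver, T0=7): tooth at mesh = N mod T0
  113 = 16 * 7 + 1, so 113 mod 7 = 1
  gear 0 tooth = 1
Gear 1 (driven, T1=30): tooth at mesh = (-N) mod T1
  113 = 3 * 30 + 23, so 113 mod 30 = 23
  (-113) mod 30 = (-23) mod 30 = 30 - 23 = 7
Mesh after 113 steps: gear-0 tooth 1 meets gear-1 tooth 7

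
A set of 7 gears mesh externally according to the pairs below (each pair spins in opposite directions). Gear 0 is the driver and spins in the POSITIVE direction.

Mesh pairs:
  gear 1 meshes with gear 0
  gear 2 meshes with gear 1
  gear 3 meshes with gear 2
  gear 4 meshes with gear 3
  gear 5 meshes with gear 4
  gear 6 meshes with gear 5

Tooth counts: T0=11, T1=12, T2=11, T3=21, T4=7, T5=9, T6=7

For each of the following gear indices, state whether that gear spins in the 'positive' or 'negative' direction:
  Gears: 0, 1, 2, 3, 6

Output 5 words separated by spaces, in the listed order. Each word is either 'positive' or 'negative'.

Gear 0 (driver): positive (depth 0)
  gear 1: meshes with gear 0 -> depth 1 -> negative (opposite of gear 0)
  gear 2: meshes with gear 1 -> depth 2 -> positive (opposite of gear 1)
  gear 3: meshes with gear 2 -> depth 3 -> negative (opposite of gear 2)
  gear 4: meshes with gear 3 -> depth 4 -> positive (opposite of gear 3)
  gear 5: meshes with gear 4 -> depth 5 -> negative (opposite of gear 4)
  gear 6: meshes with gear 5 -> depth 6 -> positive (opposite of gear 5)
Queried indices 0, 1, 2, 3, 6 -> positive, negative, positive, negative, positive

Answer: positive negative positive negative positive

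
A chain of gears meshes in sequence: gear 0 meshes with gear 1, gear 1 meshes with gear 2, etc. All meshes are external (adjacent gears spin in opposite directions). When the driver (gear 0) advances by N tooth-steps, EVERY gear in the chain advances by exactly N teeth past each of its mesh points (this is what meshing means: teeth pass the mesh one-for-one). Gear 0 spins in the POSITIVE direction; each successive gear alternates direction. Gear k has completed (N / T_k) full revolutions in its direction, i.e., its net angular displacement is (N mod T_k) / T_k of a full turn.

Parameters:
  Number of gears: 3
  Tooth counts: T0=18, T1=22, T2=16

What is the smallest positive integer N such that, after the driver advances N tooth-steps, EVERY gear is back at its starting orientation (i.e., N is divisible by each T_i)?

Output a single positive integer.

Answer: 1584

Derivation:
Gear k returns to start when N is a multiple of T_k.
All gears at start simultaneously when N is a common multiple of [18, 22, 16]; the smallest such N is lcm(18, 22, 16).
Start: lcm = T0 = 18
Fold in T1=22: gcd(18, 22) = 2; lcm(18, 22) = 18 * 22 / 2 = 396 / 2 = 198
Fold in T2=16: gcd(198, 16) = 2; lcm(198, 16) = 198 * 16 / 2 = 3168 / 2 = 1584
Full cycle length = 1584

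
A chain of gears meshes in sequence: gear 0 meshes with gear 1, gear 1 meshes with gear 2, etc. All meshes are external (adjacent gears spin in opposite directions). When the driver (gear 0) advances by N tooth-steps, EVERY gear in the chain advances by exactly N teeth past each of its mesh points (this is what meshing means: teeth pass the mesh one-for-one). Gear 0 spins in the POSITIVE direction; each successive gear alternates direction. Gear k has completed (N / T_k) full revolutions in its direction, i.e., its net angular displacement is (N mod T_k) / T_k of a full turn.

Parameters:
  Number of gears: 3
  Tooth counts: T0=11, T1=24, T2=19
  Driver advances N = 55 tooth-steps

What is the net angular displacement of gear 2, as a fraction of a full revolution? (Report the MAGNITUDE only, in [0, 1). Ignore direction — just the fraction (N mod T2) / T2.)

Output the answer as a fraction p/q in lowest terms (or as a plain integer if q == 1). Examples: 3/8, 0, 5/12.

Chain of 3 gears, tooth counts: [11, 24, 19]
  gear 0: T0=11, direction=positive, advance = 55 mod 11 = 0 teeth = 0/11 turn
  gear 1: T1=24, direction=negative, advance = 55 mod 24 = 7 teeth = 7/24 turn
  gear 2: T2=19, direction=positive, advance = 55 mod 19 = 17 teeth = 17/19 turn
Gear 2: 55 mod 19 = 17
Fraction = 17 / 19 = 17/19 (gcd(17,19)=1) = 17/19

Answer: 17/19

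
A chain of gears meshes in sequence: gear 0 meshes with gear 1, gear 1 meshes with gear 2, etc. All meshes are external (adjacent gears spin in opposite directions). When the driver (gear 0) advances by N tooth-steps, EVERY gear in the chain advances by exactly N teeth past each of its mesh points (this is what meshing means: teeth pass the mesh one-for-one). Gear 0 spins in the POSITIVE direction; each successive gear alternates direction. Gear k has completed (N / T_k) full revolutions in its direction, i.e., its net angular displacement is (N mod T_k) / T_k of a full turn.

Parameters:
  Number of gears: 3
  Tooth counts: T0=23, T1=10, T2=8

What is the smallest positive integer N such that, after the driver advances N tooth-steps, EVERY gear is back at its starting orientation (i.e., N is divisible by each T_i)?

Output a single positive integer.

Gear k returns to start when N is a multiple of T_k.
All gears at start simultaneously when N is a common multiple of [23, 10, 8]; the smallest such N is lcm(23, 10, 8).
Start: lcm = T0 = 23
Fold in T1=10: gcd(23, 10) = 1; lcm(23, 10) = 23 * 10 / 1 = 230 / 1 = 230
Fold in T2=8: gcd(230, 8) = 2; lcm(230, 8) = 230 * 8 / 2 = 1840 / 2 = 920
Full cycle length = 920

Answer: 920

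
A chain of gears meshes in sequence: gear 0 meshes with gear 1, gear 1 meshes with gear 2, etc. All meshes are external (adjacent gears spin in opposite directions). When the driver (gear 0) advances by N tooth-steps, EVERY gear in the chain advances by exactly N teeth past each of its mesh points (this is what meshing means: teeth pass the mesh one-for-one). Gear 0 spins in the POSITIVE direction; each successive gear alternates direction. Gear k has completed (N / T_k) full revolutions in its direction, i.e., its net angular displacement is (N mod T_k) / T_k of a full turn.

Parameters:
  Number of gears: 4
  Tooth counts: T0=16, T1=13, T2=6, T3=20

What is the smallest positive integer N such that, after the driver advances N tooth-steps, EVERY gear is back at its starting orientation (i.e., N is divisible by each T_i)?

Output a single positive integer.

Answer: 3120

Derivation:
Gear k returns to start when N is a multiple of T_k.
All gears at start simultaneously when N is a common multiple of [16, 13, 6, 20]; the smallest such N is lcm(16, 13, 6, 20).
Start: lcm = T0 = 16
Fold in T1=13: gcd(16, 13) = 1; lcm(16, 13) = 16 * 13 / 1 = 208 / 1 = 208
Fold in T2=6: gcd(208, 6) = 2; lcm(208, 6) = 208 * 6 / 2 = 1248 / 2 = 624
Fold in T3=20: gcd(624, 20) = 4; lcm(624, 20) = 624 * 20 / 4 = 12480 / 4 = 3120
Full cycle length = 3120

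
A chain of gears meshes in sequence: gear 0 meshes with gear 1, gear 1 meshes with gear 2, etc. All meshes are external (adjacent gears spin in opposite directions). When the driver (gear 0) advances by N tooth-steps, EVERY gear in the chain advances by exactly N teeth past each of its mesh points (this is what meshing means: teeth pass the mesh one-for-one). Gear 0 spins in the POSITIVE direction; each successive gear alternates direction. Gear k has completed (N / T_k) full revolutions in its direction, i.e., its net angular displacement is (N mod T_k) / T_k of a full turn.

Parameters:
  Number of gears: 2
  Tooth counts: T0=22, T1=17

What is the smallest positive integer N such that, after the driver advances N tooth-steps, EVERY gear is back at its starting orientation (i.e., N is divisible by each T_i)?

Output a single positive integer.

Gear k returns to start when N is a multiple of T_k.
All gears at start simultaneously when N is a common multiple of [22, 17]; the smallest such N is lcm(22, 17).
Start: lcm = T0 = 22
Fold in T1=17: gcd(22, 17) = 1; lcm(22, 17) = 22 * 17 / 1 = 374 / 1 = 374
Full cycle length = 374

Answer: 374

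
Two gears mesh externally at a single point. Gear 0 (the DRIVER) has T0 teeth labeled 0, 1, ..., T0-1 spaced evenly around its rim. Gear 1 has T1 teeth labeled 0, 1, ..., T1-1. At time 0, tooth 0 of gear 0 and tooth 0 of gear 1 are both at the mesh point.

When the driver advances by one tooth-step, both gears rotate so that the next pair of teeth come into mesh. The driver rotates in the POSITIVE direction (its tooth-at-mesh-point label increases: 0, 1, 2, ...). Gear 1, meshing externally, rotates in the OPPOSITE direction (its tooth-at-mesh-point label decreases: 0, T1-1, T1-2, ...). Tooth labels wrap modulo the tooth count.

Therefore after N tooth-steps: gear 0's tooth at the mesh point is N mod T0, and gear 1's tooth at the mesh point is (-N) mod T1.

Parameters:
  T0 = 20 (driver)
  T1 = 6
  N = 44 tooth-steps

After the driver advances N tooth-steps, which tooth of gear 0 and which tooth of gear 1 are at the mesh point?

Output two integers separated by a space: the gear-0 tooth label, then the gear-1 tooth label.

Gear 0 (driver, T0=20): tooth at mesh = N mod T0
  44 = 2 * 20 + 4, so 44 mod 20 = 4
  gear 0 tooth = 4
Gear 1 (driven, T1=6): tooth at mesh = (-N) mod T1
  44 = 7 * 6 + 2, so 44 mod 6 = 2
  (-44) mod 6 = (-2) mod 6 = 6 - 2 = 4
Mesh after 44 steps: gear-0 tooth 4 meets gear-1 tooth 4

Answer: 4 4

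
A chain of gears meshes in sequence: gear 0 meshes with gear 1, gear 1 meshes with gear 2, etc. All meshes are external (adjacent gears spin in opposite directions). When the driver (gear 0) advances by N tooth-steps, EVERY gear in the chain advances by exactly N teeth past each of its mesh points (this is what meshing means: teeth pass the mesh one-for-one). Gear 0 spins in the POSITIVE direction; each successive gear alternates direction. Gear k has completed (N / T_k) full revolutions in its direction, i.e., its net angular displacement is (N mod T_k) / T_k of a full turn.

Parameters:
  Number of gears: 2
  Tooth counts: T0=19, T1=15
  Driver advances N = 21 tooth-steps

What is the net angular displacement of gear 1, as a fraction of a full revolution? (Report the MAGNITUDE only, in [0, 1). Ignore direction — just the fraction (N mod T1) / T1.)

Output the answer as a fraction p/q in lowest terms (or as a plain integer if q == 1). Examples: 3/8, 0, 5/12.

Answer: 2/5

Derivation:
Chain of 2 gears, tooth counts: [19, 15]
  gear 0: T0=19, direction=positive, advance = 21 mod 19 = 2 teeth = 2/19 turn
  gear 1: T1=15, direction=negative, advance = 21 mod 15 = 6 teeth = 6/15 turn
Gear 1: 21 mod 15 = 6
Fraction = 6 / 15 = 2/5 (gcd(6,15)=3) = 2/5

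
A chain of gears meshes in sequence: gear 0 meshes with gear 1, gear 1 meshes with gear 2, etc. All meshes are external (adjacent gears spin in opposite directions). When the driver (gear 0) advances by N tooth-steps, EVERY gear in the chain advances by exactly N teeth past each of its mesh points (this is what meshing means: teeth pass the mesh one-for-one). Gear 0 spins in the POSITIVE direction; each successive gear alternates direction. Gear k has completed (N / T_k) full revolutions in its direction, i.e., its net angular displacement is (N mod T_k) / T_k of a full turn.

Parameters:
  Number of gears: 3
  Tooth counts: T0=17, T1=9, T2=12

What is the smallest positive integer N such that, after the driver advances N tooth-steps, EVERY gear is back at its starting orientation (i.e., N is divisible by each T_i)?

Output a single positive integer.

Answer: 612

Derivation:
Gear k returns to start when N is a multiple of T_k.
All gears at start simultaneously when N is a common multiple of [17, 9, 12]; the smallest such N is lcm(17, 9, 12).
Start: lcm = T0 = 17
Fold in T1=9: gcd(17, 9) = 1; lcm(17, 9) = 17 * 9 / 1 = 153 / 1 = 153
Fold in T2=12: gcd(153, 12) = 3; lcm(153, 12) = 153 * 12 / 3 = 1836 / 3 = 612
Full cycle length = 612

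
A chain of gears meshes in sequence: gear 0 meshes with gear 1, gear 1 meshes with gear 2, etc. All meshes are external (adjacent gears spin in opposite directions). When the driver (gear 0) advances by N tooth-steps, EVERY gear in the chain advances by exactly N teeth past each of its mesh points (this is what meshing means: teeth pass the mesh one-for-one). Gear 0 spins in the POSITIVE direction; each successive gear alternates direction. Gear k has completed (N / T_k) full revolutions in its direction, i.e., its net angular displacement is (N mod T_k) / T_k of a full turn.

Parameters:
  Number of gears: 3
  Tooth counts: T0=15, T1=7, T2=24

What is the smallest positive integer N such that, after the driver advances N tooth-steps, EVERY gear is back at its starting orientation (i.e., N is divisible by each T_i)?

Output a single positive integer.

Gear k returns to start when N is a multiple of T_k.
All gears at start simultaneously when N is a common multiple of [15, 7, 24]; the smallest such N is lcm(15, 7, 24).
Start: lcm = T0 = 15
Fold in T1=7: gcd(15, 7) = 1; lcm(15, 7) = 15 * 7 / 1 = 105 / 1 = 105
Fold in T2=24: gcd(105, 24) = 3; lcm(105, 24) = 105 * 24 / 3 = 2520 / 3 = 840
Full cycle length = 840

Answer: 840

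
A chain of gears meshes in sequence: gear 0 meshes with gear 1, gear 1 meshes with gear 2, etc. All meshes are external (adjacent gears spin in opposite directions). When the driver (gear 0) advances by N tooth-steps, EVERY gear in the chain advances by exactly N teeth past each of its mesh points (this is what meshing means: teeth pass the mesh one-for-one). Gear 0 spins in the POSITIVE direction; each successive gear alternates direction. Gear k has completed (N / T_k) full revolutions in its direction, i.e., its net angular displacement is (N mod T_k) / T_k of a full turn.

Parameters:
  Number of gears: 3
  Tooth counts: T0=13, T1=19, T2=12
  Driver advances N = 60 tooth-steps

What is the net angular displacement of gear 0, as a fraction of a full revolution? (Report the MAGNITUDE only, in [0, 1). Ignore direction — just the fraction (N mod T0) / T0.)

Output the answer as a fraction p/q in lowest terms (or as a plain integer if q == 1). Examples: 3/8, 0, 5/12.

Answer: 8/13

Derivation:
Chain of 3 gears, tooth counts: [13, 19, 12]
  gear 0: T0=13, direction=positive, advance = 60 mod 13 = 8 teeth = 8/13 turn
  gear 1: T1=19, direction=negative, advance = 60 mod 19 = 3 teeth = 3/19 turn
  gear 2: T2=12, direction=positive, advance = 60 mod 12 = 0 teeth = 0/12 turn
Gear 0: 60 mod 13 = 8
Fraction = 8 / 13 = 8/13 (gcd(8,13)=1) = 8/13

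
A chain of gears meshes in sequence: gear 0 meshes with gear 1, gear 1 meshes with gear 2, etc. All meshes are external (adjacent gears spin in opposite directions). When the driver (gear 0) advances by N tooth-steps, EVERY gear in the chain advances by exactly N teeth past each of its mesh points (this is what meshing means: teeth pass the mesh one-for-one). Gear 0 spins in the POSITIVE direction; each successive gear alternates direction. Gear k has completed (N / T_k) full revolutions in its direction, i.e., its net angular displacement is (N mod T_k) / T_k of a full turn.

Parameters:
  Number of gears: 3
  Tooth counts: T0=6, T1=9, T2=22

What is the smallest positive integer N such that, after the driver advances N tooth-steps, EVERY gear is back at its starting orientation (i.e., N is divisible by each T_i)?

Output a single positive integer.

Gear k returns to start when N is a multiple of T_k.
All gears at start simultaneously when N is a common multiple of [6, 9, 22]; the smallest such N is lcm(6, 9, 22).
Start: lcm = T0 = 6
Fold in T1=9: gcd(6, 9) = 3; lcm(6, 9) = 6 * 9 / 3 = 54 / 3 = 18
Fold in T2=22: gcd(18, 22) = 2; lcm(18, 22) = 18 * 22 / 2 = 396 / 2 = 198
Full cycle length = 198

Answer: 198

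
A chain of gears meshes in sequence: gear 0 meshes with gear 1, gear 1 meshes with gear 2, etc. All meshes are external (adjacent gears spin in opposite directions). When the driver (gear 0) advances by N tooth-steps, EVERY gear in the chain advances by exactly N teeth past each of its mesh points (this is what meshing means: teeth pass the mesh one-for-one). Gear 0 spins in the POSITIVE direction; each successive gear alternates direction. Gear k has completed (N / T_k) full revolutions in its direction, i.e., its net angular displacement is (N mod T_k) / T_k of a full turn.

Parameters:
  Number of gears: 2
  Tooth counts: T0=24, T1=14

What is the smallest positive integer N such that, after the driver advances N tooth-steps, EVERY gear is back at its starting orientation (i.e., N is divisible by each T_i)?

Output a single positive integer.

Gear k returns to start when N is a multiple of T_k.
All gears at start simultaneously when N is a common multiple of [24, 14]; the smallest such N is lcm(24, 14).
Start: lcm = T0 = 24
Fold in T1=14: gcd(24, 14) = 2; lcm(24, 14) = 24 * 14 / 2 = 336 / 2 = 168
Full cycle length = 168

Answer: 168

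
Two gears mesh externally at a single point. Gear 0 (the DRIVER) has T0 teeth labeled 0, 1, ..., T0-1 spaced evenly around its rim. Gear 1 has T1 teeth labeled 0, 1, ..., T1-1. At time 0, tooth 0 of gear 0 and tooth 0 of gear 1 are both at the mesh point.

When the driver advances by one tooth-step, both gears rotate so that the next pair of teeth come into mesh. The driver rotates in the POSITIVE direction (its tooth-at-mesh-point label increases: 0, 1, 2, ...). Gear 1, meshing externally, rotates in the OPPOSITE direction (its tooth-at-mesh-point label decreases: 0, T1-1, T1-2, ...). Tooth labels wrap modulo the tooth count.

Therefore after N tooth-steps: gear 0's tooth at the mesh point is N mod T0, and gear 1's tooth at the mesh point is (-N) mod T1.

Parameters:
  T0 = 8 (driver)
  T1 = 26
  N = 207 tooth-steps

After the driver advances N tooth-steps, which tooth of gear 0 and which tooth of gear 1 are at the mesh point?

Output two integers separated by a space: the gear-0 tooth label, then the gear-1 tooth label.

Gear 0 (driver, T0=8): tooth at mesh = N mod T0
  207 = 25 * 8 + 7, so 207 mod 8 = 7
  gear 0 tooth = 7
Gear 1 (driven, T1=26): tooth at mesh = (-N) mod T1
  207 = 7 * 26 + 25, so 207 mod 26 = 25
  (-207) mod 26 = (-25) mod 26 = 26 - 25 = 1
Mesh after 207 steps: gear-0 tooth 7 meets gear-1 tooth 1

Answer: 7 1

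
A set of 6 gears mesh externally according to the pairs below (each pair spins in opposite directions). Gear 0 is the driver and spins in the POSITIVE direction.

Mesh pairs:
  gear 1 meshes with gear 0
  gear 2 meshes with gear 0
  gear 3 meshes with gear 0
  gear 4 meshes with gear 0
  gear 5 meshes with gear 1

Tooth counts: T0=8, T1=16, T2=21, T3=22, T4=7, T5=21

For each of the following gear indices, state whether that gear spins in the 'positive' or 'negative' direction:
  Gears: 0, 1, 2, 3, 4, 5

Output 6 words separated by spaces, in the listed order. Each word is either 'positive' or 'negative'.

Answer: positive negative negative negative negative positive

Derivation:
Gear 0 (driver): positive (depth 0)
  gear 1: meshes with gear 0 -> depth 1 -> negative (opposite of gear 0)
  gear 2: meshes with gear 0 -> depth 1 -> negative (opposite of gear 0)
  gear 3: meshes with gear 0 -> depth 1 -> negative (opposite of gear 0)
  gear 4: meshes with gear 0 -> depth 1 -> negative (opposite of gear 0)
  gear 5: meshes with gear 1 -> depth 2 -> positive (opposite of gear 1)
Queried indices 0, 1, 2, 3, 4, 5 -> positive, negative, negative, negative, negative, positive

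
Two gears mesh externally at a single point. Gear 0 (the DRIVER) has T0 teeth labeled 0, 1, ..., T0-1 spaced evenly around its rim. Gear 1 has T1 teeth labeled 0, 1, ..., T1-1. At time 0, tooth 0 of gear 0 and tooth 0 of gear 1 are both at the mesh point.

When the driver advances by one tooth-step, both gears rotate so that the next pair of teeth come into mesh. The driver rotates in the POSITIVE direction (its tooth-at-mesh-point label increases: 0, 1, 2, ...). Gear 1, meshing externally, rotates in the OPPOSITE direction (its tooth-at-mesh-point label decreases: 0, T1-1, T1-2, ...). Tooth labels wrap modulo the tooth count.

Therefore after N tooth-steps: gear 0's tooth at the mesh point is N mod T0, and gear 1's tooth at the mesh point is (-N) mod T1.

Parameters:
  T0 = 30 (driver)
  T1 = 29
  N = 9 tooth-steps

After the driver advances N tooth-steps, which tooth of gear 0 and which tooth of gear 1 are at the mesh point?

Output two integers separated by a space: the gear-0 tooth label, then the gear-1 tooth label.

Answer: 9 20

Derivation:
Gear 0 (driver, T0=30): tooth at mesh = N mod T0
  9 = 0 * 30 + 9, so 9 mod 30 = 9
  gear 0 tooth = 9
Gear 1 (driven, T1=29): tooth at mesh = (-N) mod T1
  9 = 0 * 29 + 9, so 9 mod 29 = 9
  (-9) mod 29 = (-9) mod 29 = 29 - 9 = 20
Mesh after 9 steps: gear-0 tooth 9 meets gear-1 tooth 20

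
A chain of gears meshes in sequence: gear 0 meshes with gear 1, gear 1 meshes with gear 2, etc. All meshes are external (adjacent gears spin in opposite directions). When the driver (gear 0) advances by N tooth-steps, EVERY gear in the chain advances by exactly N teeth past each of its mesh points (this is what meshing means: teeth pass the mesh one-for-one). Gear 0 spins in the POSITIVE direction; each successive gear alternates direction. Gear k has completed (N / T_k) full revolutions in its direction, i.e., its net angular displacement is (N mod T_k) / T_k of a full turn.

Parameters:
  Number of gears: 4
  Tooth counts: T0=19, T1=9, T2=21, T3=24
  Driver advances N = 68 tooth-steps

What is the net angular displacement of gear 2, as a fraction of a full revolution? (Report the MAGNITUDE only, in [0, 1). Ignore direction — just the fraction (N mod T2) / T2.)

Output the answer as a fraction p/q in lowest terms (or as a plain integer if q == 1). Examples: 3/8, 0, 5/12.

Answer: 5/21

Derivation:
Chain of 4 gears, tooth counts: [19, 9, 21, 24]
  gear 0: T0=19, direction=positive, advance = 68 mod 19 = 11 teeth = 11/19 turn
  gear 1: T1=9, direction=negative, advance = 68 mod 9 = 5 teeth = 5/9 turn
  gear 2: T2=21, direction=positive, advance = 68 mod 21 = 5 teeth = 5/21 turn
  gear 3: T3=24, direction=negative, advance = 68 mod 24 = 20 teeth = 20/24 turn
Gear 2: 68 mod 21 = 5
Fraction = 5 / 21 = 5/21 (gcd(5,21)=1) = 5/21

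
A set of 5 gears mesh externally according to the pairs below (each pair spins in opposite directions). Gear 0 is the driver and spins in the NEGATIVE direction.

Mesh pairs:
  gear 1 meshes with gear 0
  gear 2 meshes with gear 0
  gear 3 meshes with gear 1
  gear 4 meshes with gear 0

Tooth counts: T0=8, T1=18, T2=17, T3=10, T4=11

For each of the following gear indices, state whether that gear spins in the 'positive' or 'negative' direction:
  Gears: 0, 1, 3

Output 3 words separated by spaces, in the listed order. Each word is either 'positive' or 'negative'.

Gear 0 (driver): negative (depth 0)
  gear 1: meshes with gear 0 -> depth 1 -> positive (opposite of gear 0)
  gear 2: meshes with gear 0 -> depth 1 -> positive (opposite of gear 0)
  gear 3: meshes with gear 1 -> depth 2 -> negative (opposite of gear 1)
  gear 4: meshes with gear 0 -> depth 1 -> positive (opposite of gear 0)
Queried indices 0, 1, 3 -> negative, positive, negative

Answer: negative positive negative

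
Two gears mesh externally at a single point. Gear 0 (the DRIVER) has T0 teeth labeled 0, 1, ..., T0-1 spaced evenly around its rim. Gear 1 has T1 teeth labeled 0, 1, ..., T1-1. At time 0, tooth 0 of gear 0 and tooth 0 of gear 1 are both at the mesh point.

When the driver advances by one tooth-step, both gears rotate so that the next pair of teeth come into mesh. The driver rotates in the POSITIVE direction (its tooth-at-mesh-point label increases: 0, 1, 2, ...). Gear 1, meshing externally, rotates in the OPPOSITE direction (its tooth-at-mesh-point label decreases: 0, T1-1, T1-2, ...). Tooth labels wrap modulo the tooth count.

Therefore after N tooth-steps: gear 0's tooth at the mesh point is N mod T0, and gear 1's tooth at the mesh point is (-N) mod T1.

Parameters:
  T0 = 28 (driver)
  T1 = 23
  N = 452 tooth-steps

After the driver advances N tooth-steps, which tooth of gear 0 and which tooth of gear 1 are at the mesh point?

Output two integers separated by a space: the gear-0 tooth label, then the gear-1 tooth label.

Answer: 4 8

Derivation:
Gear 0 (driver, T0=28): tooth at mesh = N mod T0
  452 = 16 * 28 + 4, so 452 mod 28 = 4
  gear 0 tooth = 4
Gear 1 (driven, T1=23): tooth at mesh = (-N) mod T1
  452 = 19 * 23 + 15, so 452 mod 23 = 15
  (-452) mod 23 = (-15) mod 23 = 23 - 15 = 8
Mesh after 452 steps: gear-0 tooth 4 meets gear-1 tooth 8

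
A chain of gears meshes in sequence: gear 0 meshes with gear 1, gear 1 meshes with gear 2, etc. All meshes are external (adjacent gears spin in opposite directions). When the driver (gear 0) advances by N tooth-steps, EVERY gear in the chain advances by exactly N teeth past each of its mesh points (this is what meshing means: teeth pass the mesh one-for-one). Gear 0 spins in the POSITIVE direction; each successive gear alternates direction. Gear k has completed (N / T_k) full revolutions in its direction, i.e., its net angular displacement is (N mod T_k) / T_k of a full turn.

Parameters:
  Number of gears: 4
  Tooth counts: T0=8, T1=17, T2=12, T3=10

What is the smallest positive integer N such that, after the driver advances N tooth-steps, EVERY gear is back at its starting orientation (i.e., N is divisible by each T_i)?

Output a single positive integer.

Gear k returns to start when N is a multiple of T_k.
All gears at start simultaneously when N is a common multiple of [8, 17, 12, 10]; the smallest such N is lcm(8, 17, 12, 10).
Start: lcm = T0 = 8
Fold in T1=17: gcd(8, 17) = 1; lcm(8, 17) = 8 * 17 / 1 = 136 / 1 = 136
Fold in T2=12: gcd(136, 12) = 4; lcm(136, 12) = 136 * 12 / 4 = 1632 / 4 = 408
Fold in T3=10: gcd(408, 10) = 2; lcm(408, 10) = 408 * 10 / 2 = 4080 / 2 = 2040
Full cycle length = 2040

Answer: 2040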